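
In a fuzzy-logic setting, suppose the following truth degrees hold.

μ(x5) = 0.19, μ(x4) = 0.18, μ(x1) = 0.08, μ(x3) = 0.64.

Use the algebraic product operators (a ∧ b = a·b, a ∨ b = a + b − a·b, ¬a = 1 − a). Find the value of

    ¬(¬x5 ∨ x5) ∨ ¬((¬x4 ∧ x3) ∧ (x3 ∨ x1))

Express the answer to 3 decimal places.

0.703

¬x5 = 1 − 0.1900 = 0.8100
¬x5 ∨ x5 = a + b − a·b on (0.8100, 0.1900) = 0.8461
¬(¬x5 ∨ x5) = 1 − 0.8461 = 0.1539
¬x4 = 1 − 0.1800 = 0.8200
¬x4 ∧ x3 = a·b on (0.8200, 0.6400) = 0.5248
x3 ∨ x1 = a + b − a·b on (0.6400, 0.0800) = 0.6688
(¬x4 ∧ x3) ∧ (x3 ∨ x1) = a·b on (0.5248, 0.6688) = 0.3510
¬((¬x4 ∧ x3) ∧ (x3 ∨ x1)) = 1 − 0.3510 = 0.6490
¬(¬x5 ∨ x5) ∨ ¬((¬x4 ∧ x3) ∧ (x3 ∨ x1)) = a + b − a·b on (0.1539, 0.6490) = 0.7030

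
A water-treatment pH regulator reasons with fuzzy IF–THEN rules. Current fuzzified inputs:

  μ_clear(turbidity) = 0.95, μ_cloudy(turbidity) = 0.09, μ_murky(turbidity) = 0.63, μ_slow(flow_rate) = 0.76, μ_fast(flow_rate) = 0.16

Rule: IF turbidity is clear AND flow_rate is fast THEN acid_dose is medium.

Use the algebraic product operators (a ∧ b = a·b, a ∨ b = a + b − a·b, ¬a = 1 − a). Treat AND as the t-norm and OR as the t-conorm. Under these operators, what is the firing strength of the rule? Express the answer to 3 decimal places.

firing strength: clear=0.95, fast=0.16; AND[a·b] → w = 0.1520

0.152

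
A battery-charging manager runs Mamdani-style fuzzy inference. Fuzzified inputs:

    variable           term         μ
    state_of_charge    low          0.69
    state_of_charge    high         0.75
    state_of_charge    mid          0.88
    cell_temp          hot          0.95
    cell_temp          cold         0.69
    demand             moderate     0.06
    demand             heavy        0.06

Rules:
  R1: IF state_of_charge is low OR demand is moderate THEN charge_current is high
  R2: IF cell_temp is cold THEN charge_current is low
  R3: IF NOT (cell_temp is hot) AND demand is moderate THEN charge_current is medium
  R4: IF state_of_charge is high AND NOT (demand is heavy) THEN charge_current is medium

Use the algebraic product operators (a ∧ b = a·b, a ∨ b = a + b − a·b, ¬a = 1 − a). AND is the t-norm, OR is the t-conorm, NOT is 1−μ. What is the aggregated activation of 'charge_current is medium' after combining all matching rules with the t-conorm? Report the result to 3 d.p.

R1: low=0.69, moderate=0.06; OR[a + b − a·b] → w = 0.7086
R2: cold=0.69 → w = 0.6900
R3: ¬hot=1−0.95=0.05, moderate=0.06; AND[a·b] → w = 0.0030
R4: high=0.75, ¬heavy=1−0.06=0.94; AND[a·b] → w = 0.7050
Rules with consequent 'medium': {R3, R4} → strengths 0.0030, 0.7050
Aggregate via t-conorm [a + b − a·b]: 0.7059

0.706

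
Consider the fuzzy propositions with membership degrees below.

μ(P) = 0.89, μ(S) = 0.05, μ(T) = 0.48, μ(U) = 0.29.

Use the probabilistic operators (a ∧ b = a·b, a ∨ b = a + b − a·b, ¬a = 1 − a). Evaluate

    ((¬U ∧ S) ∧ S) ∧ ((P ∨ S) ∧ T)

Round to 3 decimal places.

¬U = 1 − 0.2900 = 0.7100
¬U ∧ S = a·b on (0.7100, 0.0500) = 0.0355
(¬U ∧ S) ∧ S = a·b on (0.0355, 0.0500) = 0.0018
P ∨ S = a + b − a·b on (0.8900, 0.0500) = 0.8955
(P ∨ S) ∧ T = a·b on (0.8955, 0.4800) = 0.4298
((¬U ∧ S) ∧ S) ∧ ((P ∨ S) ∧ T) = a·b on (0.0018, 0.4298) = 0.0008

0.001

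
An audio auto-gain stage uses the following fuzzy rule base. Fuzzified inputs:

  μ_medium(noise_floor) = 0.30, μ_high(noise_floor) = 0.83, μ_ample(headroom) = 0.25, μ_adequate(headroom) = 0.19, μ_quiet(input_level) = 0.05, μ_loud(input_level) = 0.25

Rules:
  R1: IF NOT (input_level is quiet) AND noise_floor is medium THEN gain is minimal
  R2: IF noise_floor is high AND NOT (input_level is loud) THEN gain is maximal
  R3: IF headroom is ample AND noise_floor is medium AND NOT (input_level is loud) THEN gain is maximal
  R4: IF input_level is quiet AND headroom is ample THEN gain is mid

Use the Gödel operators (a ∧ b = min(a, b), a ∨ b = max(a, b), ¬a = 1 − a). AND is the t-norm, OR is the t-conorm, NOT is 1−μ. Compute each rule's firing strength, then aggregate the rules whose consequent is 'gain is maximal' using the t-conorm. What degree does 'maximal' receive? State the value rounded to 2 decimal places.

0.75

R1: ¬quiet=1−0.05=0.95, medium=0.30; AND[min(a, b)] → w = 0.30
R2: high=0.83, ¬loud=1−0.25=0.75; AND[min(a, b)] → w = 0.75
R3: ample=0.25, medium=0.30, ¬loud=1−0.25=0.75; AND[min(a, b)] → w = 0.25
R4: quiet=0.05, ample=0.25; AND[min(a, b)] → w = 0.05
Rules with consequent 'maximal': {R2, R3} → strengths 0.75, 0.25
Aggregate via t-conorm [max(a, b)]: 0.75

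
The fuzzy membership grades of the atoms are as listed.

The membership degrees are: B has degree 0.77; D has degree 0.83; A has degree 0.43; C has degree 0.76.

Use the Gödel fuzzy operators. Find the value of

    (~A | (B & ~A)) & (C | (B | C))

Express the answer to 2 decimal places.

0.57

~A = 1 − 0.43 = 0.57
~A = 1 − 0.43 = 0.57
B & ~A = min(a, b) on (0.77, 0.57) = 0.57
~A | (B & ~A) = max(a, b) on (0.57, 0.57) = 0.57
B | C = max(a, b) on (0.77, 0.76) = 0.77
C | (B | C) = max(a, b) on (0.76, 0.77) = 0.77
(~A | (B & ~A)) & (C | (B | C)) = min(a, b) on (0.57, 0.77) = 0.57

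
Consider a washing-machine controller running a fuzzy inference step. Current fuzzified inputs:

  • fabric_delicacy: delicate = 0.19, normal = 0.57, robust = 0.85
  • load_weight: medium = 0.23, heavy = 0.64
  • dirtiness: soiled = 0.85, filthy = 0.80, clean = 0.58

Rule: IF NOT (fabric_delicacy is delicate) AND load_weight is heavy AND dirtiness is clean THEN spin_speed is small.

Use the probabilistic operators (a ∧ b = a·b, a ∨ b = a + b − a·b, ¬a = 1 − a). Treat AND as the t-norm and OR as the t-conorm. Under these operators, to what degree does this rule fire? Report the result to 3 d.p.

firing strength: ¬delicate=1−0.19=0.81, heavy=0.64, clean=0.58; AND[a·b] → w = 0.3007

0.301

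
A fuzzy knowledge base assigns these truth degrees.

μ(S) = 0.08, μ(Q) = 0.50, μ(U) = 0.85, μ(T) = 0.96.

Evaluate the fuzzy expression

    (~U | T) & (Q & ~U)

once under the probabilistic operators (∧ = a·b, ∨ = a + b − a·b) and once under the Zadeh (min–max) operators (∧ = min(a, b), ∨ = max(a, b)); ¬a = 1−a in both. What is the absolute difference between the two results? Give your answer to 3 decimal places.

0.078

Under probabilistic:
  ~U = 1 − 0.8500 = 0.1500
  ~U | T = a + b − a·b on (0.1500, 0.9600) = 0.9660
  ~U = 1 − 0.8500 = 0.1500
  Q & ~U = a·b on (0.5000, 0.1500) = 0.0750
  (~U | T) & (Q & ~U) = a·b on (0.9660, 0.0750) = 0.0725
  → value = 0.0725
Under Zadeh (min–max):
  ~U = 1 − 0.85 = 0.15
  ~U | T = max(a, b) on (0.15, 0.96) = 0.96
  ~U = 1 − 0.85 = 0.15
  Q & ~U = min(a, b) on (0.50, 0.15) = 0.15
  (~U | T) & (Q & ~U) = min(a, b) on (0.96, 0.15) = 0.15
  → value = 0.1500
|0.0725 − 0.1500| = 0.078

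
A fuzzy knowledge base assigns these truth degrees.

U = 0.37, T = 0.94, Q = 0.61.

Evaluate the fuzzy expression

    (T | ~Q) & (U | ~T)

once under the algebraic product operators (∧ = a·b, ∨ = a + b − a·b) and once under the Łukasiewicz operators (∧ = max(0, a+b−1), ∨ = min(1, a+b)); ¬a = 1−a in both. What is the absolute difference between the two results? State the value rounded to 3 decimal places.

0.037

Under algebraic product:
  ~Q = 1 − 0.6100 = 0.3900
  T | ~Q = a + b − a·b on (0.9400, 0.3900) = 0.9634
  ~T = 1 − 0.9400 = 0.0600
  U | ~T = a + b − a·b on (0.3700, 0.0600) = 0.4078
  (T | ~Q) & (U | ~T) = a·b on (0.9634, 0.4078) = 0.3929
  → value = 0.3929
Under Łukasiewicz:
  ~Q = 1 − 0.61 = 0.39
  T | ~Q = min(1, a+b) on (0.94, 0.39) = 1.00
  ~T = 1 − 0.94 = 0.06
  U | ~T = min(1, a+b) on (0.37, 0.06) = 0.43
  (T | ~Q) & (U | ~T) = max(0, a+b−1) on (1.00, 0.43) = 0.43
  → value = 0.4300
|0.3929 − 0.4300| = 0.037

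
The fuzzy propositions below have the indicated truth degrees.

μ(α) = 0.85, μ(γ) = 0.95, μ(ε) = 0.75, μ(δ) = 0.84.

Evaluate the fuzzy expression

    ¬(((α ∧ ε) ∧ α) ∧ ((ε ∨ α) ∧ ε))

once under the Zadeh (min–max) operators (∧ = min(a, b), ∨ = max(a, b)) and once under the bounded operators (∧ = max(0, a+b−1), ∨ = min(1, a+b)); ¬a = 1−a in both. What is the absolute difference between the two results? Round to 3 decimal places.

0.550

Under Zadeh (min–max):
  α ∧ ε = min(a, b) on (0.85, 0.75) = 0.75
  (α ∧ ε) ∧ α = min(a, b) on (0.75, 0.85) = 0.75
  ε ∨ α = max(a, b) on (0.75, 0.85) = 0.85
  (ε ∨ α) ∧ ε = min(a, b) on (0.85, 0.75) = 0.75
  ((α ∧ ε) ∧ α) ∧ ((ε ∨ α) ∧ ε) = min(a, b) on (0.75, 0.75) = 0.75
  ¬(((α ∧ ε) ∧ α) ∧ ((ε ∨ α) ∧ ε)) = 1 − 0.75 = 0.25
  → value = 0.2500
Under bounded:
  α ∧ ε = max(0, a+b−1) on (0.85, 0.75) = 0.60
  (α ∧ ε) ∧ α = max(0, a+b−1) on (0.60, 0.85) = 0.45
  ε ∨ α = min(1, a+b) on (0.75, 0.85) = 1.00
  (ε ∨ α) ∧ ε = max(0, a+b−1) on (1.00, 0.75) = 0.75
  ((α ∧ ε) ∧ α) ∧ ((ε ∨ α) ∧ ε) = max(0, a+b−1) on (0.45, 0.75) = 0.20
  ¬(((α ∧ ε) ∧ α) ∧ ((ε ∨ α) ∧ ε)) = 1 − 0.20 = 0.80
  → value = 0.8000
|0.2500 − 0.8000| = 0.550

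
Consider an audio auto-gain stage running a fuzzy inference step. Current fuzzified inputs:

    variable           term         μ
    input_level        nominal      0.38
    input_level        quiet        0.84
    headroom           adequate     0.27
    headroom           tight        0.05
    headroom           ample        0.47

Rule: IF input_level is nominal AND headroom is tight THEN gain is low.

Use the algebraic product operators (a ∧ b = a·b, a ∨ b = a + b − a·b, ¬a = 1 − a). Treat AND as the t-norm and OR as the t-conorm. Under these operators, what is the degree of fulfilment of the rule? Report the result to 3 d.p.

firing strength: nominal=0.38, tight=0.05; AND[a·b] → w = 0.0190

0.019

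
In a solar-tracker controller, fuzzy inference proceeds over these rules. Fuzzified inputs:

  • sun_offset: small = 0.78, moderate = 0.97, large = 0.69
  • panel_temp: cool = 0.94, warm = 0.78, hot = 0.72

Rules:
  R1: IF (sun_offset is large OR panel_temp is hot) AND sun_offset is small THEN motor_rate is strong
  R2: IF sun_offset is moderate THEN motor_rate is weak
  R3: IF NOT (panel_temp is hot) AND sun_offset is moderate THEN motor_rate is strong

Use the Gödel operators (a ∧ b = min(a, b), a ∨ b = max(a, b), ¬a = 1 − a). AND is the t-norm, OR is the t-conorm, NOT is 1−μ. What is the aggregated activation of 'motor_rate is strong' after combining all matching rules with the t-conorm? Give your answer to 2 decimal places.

R1: (large=0.69 OR hot=0.72) = 0.72; AND[min(a, b)] with small=0.78 → w = 0.72
R2: moderate=0.97 → w = 0.97
R3: ¬hot=1−0.72=0.28, moderate=0.97; AND[min(a, b)] → w = 0.28
Rules with consequent 'strong': {R1, R3} → strengths 0.72, 0.28
Aggregate via t-conorm [max(a, b)]: 0.72

0.72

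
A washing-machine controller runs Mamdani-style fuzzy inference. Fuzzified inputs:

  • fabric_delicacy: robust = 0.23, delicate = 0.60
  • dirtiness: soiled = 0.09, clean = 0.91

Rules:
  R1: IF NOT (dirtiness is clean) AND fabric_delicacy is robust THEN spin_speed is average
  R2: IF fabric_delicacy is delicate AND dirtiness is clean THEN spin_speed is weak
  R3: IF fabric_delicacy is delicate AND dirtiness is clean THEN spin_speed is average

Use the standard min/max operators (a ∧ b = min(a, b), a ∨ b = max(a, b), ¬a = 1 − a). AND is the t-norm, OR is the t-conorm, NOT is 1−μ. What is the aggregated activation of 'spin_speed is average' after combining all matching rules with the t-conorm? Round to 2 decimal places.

0.60

R1: ¬clean=1−0.91=0.09, robust=0.23; AND[min(a, b)] → w = 0.09
R2: delicate=0.60, clean=0.91; AND[min(a, b)] → w = 0.60
R3: delicate=0.60, clean=0.91; AND[min(a, b)] → w = 0.60
Rules with consequent 'average': {R1, R3} → strengths 0.09, 0.60
Aggregate via t-conorm [max(a, b)]: 0.60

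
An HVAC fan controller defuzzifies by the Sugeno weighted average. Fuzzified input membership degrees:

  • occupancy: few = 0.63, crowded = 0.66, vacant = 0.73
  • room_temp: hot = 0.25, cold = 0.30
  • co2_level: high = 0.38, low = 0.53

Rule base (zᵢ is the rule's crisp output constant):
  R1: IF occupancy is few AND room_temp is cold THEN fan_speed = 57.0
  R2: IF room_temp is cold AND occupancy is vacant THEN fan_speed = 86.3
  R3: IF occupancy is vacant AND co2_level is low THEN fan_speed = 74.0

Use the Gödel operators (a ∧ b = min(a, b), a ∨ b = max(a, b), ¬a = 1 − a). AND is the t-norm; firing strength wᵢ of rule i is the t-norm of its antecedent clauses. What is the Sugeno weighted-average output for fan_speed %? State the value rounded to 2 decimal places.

72.75

R1 (z=57.0): few=0.63, cold=0.30; AND[min(a, b)] → w = 0.30
R2 (z=86.3): cold=0.30, vacant=0.73; AND[min(a, b)] → w = 0.30
R3 (z=74.0): vacant=0.73, low=0.53; AND[min(a, b)] → w = 0.53
Weighted average = (0.30·57.0 + 0.30·86.3 + 0.53·74.0) / (0.30 + 0.30 + 0.53)
  = 82.2100 / 1.1300 = 72.75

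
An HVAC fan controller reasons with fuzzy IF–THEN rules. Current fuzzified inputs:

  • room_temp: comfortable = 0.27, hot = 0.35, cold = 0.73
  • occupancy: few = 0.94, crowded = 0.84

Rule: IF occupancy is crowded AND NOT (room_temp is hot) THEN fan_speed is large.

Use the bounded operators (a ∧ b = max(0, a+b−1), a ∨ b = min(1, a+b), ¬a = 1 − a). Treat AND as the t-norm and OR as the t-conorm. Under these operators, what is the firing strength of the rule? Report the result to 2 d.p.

firing strength: crowded=0.84, ¬hot=1−0.35=0.65; AND[max(0, a+b−1)] → w = 0.49

0.49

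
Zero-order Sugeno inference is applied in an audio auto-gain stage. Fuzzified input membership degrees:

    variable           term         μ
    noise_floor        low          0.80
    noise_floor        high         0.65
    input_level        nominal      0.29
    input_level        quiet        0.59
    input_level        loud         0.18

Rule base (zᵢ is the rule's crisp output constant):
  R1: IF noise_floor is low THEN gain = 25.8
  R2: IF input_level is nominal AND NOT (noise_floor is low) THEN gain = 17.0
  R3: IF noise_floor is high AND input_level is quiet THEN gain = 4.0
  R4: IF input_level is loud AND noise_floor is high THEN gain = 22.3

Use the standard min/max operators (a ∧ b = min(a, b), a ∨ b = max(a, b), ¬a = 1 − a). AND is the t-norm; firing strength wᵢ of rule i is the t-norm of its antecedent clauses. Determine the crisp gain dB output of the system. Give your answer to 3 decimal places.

R1 (z=25.8): low=0.80 → w = 0.80
R2 (z=17.0): nominal=0.29, ¬low=1−0.80=0.20; AND[min(a, b)] → w = 0.20
R3 (z=4.0): high=0.65, quiet=0.59; AND[min(a, b)] → w = 0.59
R4 (z=22.3): loud=0.18, high=0.65; AND[min(a, b)] → w = 0.18
Weighted average = (0.80·25.8 + 0.20·17.0 + 0.59·4.0 + 0.18·22.3) / (0.80 + 0.20 + 0.59 + 0.18)
  = 30.4140 / 1.7700 = 17.183

17.183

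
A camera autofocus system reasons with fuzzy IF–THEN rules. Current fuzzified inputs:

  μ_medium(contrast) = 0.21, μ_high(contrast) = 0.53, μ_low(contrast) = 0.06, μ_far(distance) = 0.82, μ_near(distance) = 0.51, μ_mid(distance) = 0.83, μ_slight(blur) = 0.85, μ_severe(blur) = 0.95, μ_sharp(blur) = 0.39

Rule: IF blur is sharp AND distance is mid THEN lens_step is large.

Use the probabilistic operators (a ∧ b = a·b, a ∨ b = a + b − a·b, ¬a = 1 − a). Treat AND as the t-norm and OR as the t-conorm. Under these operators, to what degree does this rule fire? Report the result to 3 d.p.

firing strength: sharp=0.39, mid=0.83; AND[a·b] → w = 0.3237

0.324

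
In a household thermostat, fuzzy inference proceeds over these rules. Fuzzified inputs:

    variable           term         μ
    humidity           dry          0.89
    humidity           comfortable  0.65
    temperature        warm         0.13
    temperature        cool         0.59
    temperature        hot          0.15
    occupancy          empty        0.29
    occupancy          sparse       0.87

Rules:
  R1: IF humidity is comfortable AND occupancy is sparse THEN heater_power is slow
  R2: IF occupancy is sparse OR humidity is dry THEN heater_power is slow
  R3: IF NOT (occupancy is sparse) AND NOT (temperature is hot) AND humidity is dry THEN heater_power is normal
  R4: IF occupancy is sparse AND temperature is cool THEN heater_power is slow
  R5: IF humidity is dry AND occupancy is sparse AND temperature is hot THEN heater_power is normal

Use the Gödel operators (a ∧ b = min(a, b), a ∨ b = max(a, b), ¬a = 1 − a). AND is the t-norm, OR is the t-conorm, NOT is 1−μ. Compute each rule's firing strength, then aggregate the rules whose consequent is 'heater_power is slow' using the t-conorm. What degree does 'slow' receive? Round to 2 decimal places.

0.89

R1: comfortable=0.65, sparse=0.87; AND[min(a, b)] → w = 0.65
R2: sparse=0.87, dry=0.89; OR[max(a, b)] → w = 0.89
R3: ¬sparse=1−0.87=0.13, ¬hot=1−0.15=0.85, dry=0.89; AND[min(a, b)] → w = 0.13
R4: sparse=0.87, cool=0.59; AND[min(a, b)] → w = 0.59
R5: dry=0.89, sparse=0.87, hot=0.15; AND[min(a, b)] → w = 0.15
Rules with consequent 'slow': {R1, R2, R4} → strengths 0.65, 0.89, 0.59
Aggregate via t-conorm [max(a, b)]: 0.89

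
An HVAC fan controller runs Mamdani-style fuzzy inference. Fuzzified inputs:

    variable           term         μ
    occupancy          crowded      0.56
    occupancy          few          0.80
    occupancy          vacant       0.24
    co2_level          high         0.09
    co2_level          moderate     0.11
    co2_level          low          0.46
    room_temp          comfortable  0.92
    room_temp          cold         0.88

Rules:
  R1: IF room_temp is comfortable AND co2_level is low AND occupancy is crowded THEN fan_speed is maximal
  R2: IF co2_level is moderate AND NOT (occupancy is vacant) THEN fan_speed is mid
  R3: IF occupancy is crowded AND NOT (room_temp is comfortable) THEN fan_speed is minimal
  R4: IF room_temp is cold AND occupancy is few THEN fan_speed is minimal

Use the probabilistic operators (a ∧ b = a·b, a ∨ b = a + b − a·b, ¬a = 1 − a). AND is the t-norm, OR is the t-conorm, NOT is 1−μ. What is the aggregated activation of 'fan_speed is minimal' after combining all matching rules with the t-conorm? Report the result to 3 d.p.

0.717

R1: comfortable=0.92, low=0.46, crowded=0.56; AND[a·b] → w = 0.2370
R2: moderate=0.11, ¬vacant=1−0.24=0.76; AND[a·b] → w = 0.0836
R3: crowded=0.56, ¬comfortable=1−0.92=0.08; AND[a·b] → w = 0.0448
R4: cold=0.88, few=0.80; AND[a·b] → w = 0.7040
Rules with consequent 'minimal': {R3, R4} → strengths 0.0448, 0.7040
Aggregate via t-conorm [a + b − a·b]: 0.7173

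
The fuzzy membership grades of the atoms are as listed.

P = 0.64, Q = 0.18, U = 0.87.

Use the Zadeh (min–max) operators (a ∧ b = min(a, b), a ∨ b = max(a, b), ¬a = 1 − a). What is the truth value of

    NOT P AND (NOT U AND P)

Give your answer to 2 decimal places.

NOT P = 1 − 0.64 = 0.36
NOT U = 1 − 0.87 = 0.13
NOT U AND P = min(a, b) on (0.13, 0.64) = 0.13
NOT P AND (NOT U AND P) = min(a, b) on (0.36, 0.13) = 0.13

0.13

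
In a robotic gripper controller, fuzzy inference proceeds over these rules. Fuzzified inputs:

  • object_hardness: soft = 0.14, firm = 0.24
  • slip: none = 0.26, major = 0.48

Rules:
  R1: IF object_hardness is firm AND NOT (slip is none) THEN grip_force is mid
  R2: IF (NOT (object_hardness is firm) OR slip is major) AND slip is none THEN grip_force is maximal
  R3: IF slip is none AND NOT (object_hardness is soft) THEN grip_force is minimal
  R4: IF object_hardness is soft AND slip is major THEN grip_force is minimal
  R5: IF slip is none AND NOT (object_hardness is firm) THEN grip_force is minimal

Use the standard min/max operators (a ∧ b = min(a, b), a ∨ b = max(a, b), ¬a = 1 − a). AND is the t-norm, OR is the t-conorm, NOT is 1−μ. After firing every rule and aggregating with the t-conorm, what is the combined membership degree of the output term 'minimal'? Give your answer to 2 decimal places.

R1: firm=0.24, ¬none=1−0.26=0.74; AND[min(a, b)] → w = 0.24
R2: (¬firm=1−0.24=0.76 OR major=0.48) = 0.76; AND[min(a, b)] with none=0.26 → w = 0.26
R3: none=0.26, ¬soft=1−0.14=0.86; AND[min(a, b)] → w = 0.26
R4: soft=0.14, major=0.48; AND[min(a, b)] → w = 0.14
R5: none=0.26, ¬firm=1−0.24=0.76; AND[min(a, b)] → w = 0.26
Rules with consequent 'minimal': {R3, R4, R5} → strengths 0.26, 0.14, 0.26
Aggregate via t-conorm [max(a, b)]: 0.26

0.26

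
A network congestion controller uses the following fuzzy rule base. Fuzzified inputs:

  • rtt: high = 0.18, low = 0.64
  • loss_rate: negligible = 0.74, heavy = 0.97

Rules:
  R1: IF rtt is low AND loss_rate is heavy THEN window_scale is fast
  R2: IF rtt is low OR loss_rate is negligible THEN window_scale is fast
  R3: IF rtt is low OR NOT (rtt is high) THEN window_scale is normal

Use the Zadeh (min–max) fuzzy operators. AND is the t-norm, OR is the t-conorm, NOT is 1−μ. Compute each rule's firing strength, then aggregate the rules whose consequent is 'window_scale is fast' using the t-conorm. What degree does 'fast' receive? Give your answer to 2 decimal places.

0.74

R1: low=0.64, heavy=0.97; AND[min(a, b)] → w = 0.64
R2: low=0.64, negligible=0.74; OR[max(a, b)] → w = 0.74
R3: low=0.64, ¬high=1−0.18=0.82; OR[max(a, b)] → w = 0.82
Rules with consequent 'fast': {R1, R2} → strengths 0.64, 0.74
Aggregate via t-conorm [max(a, b)]: 0.74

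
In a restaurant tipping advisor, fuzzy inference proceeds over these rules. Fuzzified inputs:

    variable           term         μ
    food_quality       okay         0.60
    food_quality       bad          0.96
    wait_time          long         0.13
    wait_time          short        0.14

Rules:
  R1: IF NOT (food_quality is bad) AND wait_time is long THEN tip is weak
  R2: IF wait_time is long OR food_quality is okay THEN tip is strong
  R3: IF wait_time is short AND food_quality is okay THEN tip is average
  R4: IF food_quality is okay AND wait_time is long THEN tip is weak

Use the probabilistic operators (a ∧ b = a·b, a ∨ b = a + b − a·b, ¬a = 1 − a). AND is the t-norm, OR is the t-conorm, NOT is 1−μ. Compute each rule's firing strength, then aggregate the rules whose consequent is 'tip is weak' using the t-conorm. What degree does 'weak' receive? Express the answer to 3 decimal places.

0.083

R1: ¬bad=1−0.96=0.04, long=0.13; AND[a·b] → w = 0.0052
R2: long=0.13, okay=0.60; OR[a + b − a·b] → w = 0.6520
R3: short=0.14, okay=0.60; AND[a·b] → w = 0.0840
R4: okay=0.60, long=0.13; AND[a·b] → w = 0.0780
Rules with consequent 'weak': {R1, R4} → strengths 0.0052, 0.0780
Aggregate via t-conorm [a + b − a·b]: 0.0828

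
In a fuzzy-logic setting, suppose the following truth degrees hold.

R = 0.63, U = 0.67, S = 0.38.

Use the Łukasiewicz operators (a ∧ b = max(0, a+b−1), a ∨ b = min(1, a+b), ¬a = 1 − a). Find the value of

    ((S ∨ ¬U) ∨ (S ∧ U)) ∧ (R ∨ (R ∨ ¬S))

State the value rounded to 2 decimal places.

¬U = 1 − 0.67 = 0.33
S ∨ ¬U = min(1, a+b) on (0.38, 0.33) = 0.71
S ∧ U = max(0, a+b−1) on (0.38, 0.67) = 0.05
(S ∨ ¬U) ∨ (S ∧ U) = min(1, a+b) on (0.71, 0.05) = 0.76
¬S = 1 − 0.38 = 0.62
R ∨ ¬S = min(1, a+b) on (0.63, 0.62) = 1.00
R ∨ (R ∨ ¬S) = min(1, a+b) on (0.63, 1.00) = 1.00
((S ∨ ¬U) ∨ (S ∧ U)) ∧ (R ∨ (R ∨ ¬S)) = max(0, a+b−1) on (0.76, 1.00) = 0.76

0.76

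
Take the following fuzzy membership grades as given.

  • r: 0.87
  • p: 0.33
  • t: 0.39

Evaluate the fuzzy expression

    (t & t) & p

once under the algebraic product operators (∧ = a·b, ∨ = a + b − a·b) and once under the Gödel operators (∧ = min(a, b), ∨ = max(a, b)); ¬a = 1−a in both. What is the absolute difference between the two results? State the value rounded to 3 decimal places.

0.280

Under algebraic product:
  t & t = a·b on (0.3900, 0.3900) = 0.1521
  (t & t) & p = a·b on (0.1521, 0.3300) = 0.0502
  → value = 0.0502
Under Gödel:
  t & t = min(a, b) on (0.39, 0.39) = 0.39
  (t & t) & p = min(a, b) on (0.39, 0.33) = 0.33
  → value = 0.3300
|0.0502 − 0.3300| = 0.280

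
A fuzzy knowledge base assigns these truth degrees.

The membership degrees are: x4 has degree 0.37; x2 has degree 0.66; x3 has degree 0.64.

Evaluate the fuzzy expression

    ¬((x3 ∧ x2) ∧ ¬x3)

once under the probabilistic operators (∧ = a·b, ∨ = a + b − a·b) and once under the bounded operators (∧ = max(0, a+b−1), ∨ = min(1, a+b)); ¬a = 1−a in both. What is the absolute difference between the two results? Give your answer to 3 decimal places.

Under probabilistic:
  x3 ∧ x2 = a·b on (0.6400, 0.6600) = 0.4224
  ¬x3 = 1 − 0.6400 = 0.3600
  (x3 ∧ x2) ∧ ¬x3 = a·b on (0.4224, 0.3600) = 0.1521
  ¬((x3 ∧ x2) ∧ ¬x3) = 1 − 0.1521 = 0.8479
  → value = 0.8479
Under bounded:
  x3 ∧ x2 = max(0, a+b−1) on (0.64, 0.66) = 0.30
  ¬x3 = 1 − 0.64 = 0.36
  (x3 ∧ x2) ∧ ¬x3 = max(0, a+b−1) on (0.30, 0.36) = 0.00
  ¬((x3 ∧ x2) ∧ ¬x3) = 1 − 0.00 = 1.00
  → value = 1.0000
|0.8479 − 1.0000| = 0.152

0.152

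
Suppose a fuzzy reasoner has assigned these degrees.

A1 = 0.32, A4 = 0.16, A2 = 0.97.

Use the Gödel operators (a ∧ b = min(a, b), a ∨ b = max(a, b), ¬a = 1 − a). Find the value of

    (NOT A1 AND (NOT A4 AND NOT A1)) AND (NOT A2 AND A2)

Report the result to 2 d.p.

0.03

NOT A1 = 1 − 0.32 = 0.68
NOT A4 = 1 − 0.16 = 0.84
NOT A1 = 1 − 0.32 = 0.68
NOT A4 AND NOT A1 = min(a, b) on (0.84, 0.68) = 0.68
NOT A1 AND (NOT A4 AND NOT A1) = min(a, b) on (0.68, 0.68) = 0.68
NOT A2 = 1 − 0.97 = 0.03
NOT A2 AND A2 = min(a, b) on (0.03, 0.97) = 0.03
(NOT A1 AND (NOT A4 AND NOT A1)) AND (NOT A2 AND A2) = min(a, b) on (0.68, 0.03) = 0.03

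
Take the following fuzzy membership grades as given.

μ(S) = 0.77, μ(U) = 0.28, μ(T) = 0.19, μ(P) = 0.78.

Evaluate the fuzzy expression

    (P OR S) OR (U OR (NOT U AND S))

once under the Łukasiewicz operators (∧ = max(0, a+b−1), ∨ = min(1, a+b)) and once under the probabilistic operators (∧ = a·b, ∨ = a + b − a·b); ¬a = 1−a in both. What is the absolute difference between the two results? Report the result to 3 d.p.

Under Łukasiewicz:
  P OR S = min(1, a+b) on (0.78, 0.77) = 1.00
  NOT U = 1 − 0.28 = 0.72
  NOT U AND S = max(0, a+b−1) on (0.72, 0.77) = 0.49
  U OR (NOT U AND S) = min(1, a+b) on (0.28, 0.49) = 0.77
  (P OR S) OR (U OR (NOT U AND S)) = min(1, a+b) on (1.00, 0.77) = 1.00
  → value = 1.0000
Under probabilistic:
  P OR S = a + b − a·b on (0.7800, 0.7700) = 0.9494
  NOT U = 1 − 0.2800 = 0.7200
  NOT U AND S = a·b on (0.7200, 0.7700) = 0.5544
  U OR (NOT U AND S) = a + b − a·b on (0.2800, 0.5544) = 0.6792
  (P OR S) OR (U OR (NOT U AND S)) = a + b − a·b on (0.9494, 0.6792) = 0.9838
  → value = 0.9838
|1.0000 − 0.9838| = 0.016

0.016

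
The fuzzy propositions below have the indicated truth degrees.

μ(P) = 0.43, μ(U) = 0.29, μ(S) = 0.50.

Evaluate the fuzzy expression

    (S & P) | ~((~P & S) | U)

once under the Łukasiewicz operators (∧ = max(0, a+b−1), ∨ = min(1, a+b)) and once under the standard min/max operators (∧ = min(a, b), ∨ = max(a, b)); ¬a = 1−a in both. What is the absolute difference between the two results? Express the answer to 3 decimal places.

Under Łukasiewicz:
  S & P = max(0, a+b−1) on (0.50, 0.43) = 0.00
  ~P = 1 − 0.43 = 0.57
  ~P & S = max(0, a+b−1) on (0.57, 0.50) = 0.07
  (~P & S) | U = min(1, a+b) on (0.07, 0.29) = 0.36
  ~((~P & S) | U) = 1 − 0.36 = 0.64
  (S & P) | ~((~P & S) | U) = min(1, a+b) on (0.00, 0.64) = 0.64
  → value = 0.6400
Under standard min/max:
  S & P = min(a, b) on (0.50, 0.43) = 0.43
  ~P = 1 − 0.43 = 0.57
  ~P & S = min(a, b) on (0.57, 0.50) = 0.50
  (~P & S) | U = max(a, b) on (0.50, 0.29) = 0.50
  ~((~P & S) | U) = 1 − 0.50 = 0.50
  (S & P) | ~((~P & S) | U) = max(a, b) on (0.43, 0.50) = 0.50
  → value = 0.5000
|0.6400 − 0.5000| = 0.140

0.140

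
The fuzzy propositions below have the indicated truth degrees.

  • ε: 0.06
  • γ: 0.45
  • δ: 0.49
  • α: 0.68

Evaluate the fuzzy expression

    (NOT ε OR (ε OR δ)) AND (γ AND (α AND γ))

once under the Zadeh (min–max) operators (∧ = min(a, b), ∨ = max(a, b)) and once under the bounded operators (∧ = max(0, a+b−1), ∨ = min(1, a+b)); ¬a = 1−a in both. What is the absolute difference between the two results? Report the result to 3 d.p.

0.450

Under Zadeh (min–max):
  NOT ε = 1 − 0.06 = 0.94
  ε OR δ = max(a, b) on (0.06, 0.49) = 0.49
  NOT ε OR (ε OR δ) = max(a, b) on (0.94, 0.49) = 0.94
  α AND γ = min(a, b) on (0.68, 0.45) = 0.45
  γ AND (α AND γ) = min(a, b) on (0.45, 0.45) = 0.45
  (NOT ε OR (ε OR δ)) AND (γ AND (α AND γ)) = min(a, b) on (0.94, 0.45) = 0.45
  → value = 0.4500
Under bounded:
  NOT ε = 1 − 0.06 = 0.94
  ε OR δ = min(1, a+b) on (0.06, 0.49) = 0.55
  NOT ε OR (ε OR δ) = min(1, a+b) on (0.94, 0.55) = 1.00
  α AND γ = max(0, a+b−1) on (0.68, 0.45) = 0.13
  γ AND (α AND γ) = max(0, a+b−1) on (0.45, 0.13) = 0.00
  (NOT ε OR (ε OR δ)) AND (γ AND (α AND γ)) = max(0, a+b−1) on (1.00, 0.00) = 0.00
  → value = 0.0000
|0.4500 − 0.0000| = 0.450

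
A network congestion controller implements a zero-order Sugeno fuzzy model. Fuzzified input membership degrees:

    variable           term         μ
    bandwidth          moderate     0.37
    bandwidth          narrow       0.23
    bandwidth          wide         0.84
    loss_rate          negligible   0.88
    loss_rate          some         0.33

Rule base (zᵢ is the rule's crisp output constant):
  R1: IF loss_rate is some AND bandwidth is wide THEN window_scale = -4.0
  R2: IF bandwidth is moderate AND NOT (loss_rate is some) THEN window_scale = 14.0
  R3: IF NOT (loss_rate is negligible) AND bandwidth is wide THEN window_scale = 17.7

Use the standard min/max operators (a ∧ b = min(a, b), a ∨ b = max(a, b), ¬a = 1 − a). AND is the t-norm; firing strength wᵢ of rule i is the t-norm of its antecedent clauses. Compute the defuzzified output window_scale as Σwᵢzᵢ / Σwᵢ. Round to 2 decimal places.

R1 (z=-4.0): some=0.33, wide=0.84; AND[min(a, b)] → w = 0.33
R2 (z=14.0): moderate=0.37, ¬some=1−0.33=0.67; AND[min(a, b)] → w = 0.37
R3 (z=17.7): ¬negligible=1−0.88=0.12, wide=0.84; AND[min(a, b)] → w = 0.12
Weighted average = (0.33·-4.0 + 0.37·14.0 + 0.12·17.7) / (0.33 + 0.37 + 0.12)
  = 5.9840 / 0.8200 = 7.30

7.30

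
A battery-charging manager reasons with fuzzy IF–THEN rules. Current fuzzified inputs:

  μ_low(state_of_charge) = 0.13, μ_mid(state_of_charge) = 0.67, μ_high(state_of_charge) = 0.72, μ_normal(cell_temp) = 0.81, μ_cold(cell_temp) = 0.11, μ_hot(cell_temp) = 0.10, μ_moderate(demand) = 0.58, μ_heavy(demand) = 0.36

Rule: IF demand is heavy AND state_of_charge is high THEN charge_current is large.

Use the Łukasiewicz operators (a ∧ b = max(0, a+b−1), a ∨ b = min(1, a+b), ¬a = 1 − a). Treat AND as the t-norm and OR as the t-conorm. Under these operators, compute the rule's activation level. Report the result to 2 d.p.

0.08

firing strength: heavy=0.36, high=0.72; AND[max(0, a+b−1)] → w = 0.08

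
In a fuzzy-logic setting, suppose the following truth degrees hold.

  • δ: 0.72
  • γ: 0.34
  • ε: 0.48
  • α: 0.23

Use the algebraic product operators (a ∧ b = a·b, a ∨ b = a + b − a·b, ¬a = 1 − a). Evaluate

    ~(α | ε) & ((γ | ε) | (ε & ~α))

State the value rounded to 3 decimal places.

0.314

α | ε = a + b − a·b on (0.2300, 0.4800) = 0.5996
~(α | ε) = 1 − 0.5996 = 0.4004
γ | ε = a + b − a·b on (0.3400, 0.4800) = 0.6568
~α = 1 − 0.2300 = 0.7700
ε & ~α = a·b on (0.4800, 0.7700) = 0.3696
(γ | ε) | (ε & ~α) = a + b − a·b on (0.6568, 0.3696) = 0.7836
~(α | ε) & ((γ | ε) | (ε & ~α)) = a·b on (0.4004, 0.7836) = 0.3138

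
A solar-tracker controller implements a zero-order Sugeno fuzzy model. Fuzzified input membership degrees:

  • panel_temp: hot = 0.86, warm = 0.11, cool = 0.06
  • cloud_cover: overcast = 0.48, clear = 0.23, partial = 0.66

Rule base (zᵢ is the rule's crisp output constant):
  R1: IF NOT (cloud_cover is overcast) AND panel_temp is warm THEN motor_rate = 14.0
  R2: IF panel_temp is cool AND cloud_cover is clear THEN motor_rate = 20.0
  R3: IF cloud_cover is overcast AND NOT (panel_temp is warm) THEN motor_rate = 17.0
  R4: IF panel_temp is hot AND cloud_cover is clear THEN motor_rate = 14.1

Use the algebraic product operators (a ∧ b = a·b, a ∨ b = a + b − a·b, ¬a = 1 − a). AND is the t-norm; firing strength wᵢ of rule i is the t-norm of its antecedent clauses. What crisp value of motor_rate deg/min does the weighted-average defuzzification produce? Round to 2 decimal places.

15.99

R1 (z=14.0): ¬overcast=1−0.48=0.52, warm=0.11; AND[a·b] → w = 0.0572
R2 (z=20.0): cool=0.06, clear=0.23; AND[a·b] → w = 0.0138
R3 (z=17.0): overcast=0.48, ¬warm=1−0.11=0.89; AND[a·b] → w = 0.4272
R4 (z=14.1): hot=0.86, clear=0.23; AND[a·b] → w = 0.1978
Weighted average = (0.0572·14.0 + 0.0138·20.0 + 0.4272·17.0 + 0.1978·14.1) / (0.0572 + 0.0138 + 0.4272 + 0.1978)
  = 11.1282 / 0.6960 = 15.99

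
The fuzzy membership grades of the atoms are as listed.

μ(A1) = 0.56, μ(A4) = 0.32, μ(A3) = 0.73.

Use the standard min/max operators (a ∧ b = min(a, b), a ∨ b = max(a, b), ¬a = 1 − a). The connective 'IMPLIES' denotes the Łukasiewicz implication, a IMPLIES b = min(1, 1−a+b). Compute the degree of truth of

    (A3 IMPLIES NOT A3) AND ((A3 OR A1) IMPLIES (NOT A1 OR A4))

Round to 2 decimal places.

0.54

NOT A3 = 1 − 0.73 = 0.27
A3 IMPLIES NOT A3  [Łukasiewicz: min(1, 1−a+b)] with a=0.73, b=0.27 → 0.54
A3 OR A1 = max(a, b) on (0.73, 0.56) = 0.73
NOT A1 = 1 − 0.56 = 0.44
NOT A1 OR A4 = max(a, b) on (0.44, 0.32) = 0.44
(A3 OR A1) IMPLIES (NOT A1 OR A4)  [Łukasiewicz: min(1, 1−a+b)] with a=0.73, b=0.44 → 0.71
(A3 IMPLIES NOT A3) AND ((A3 OR A1) IMPLIES (NOT A1 OR A4)) = min(a, b) on (0.54, 0.71) = 0.54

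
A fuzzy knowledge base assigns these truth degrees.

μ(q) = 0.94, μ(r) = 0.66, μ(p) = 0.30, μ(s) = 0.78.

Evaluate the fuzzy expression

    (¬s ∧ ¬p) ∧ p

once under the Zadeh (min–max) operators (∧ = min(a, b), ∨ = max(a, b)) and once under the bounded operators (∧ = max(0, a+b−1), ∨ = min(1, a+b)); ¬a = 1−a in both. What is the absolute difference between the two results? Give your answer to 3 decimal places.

Under Zadeh (min–max):
  ¬s = 1 − 0.78 = 0.22
  ¬p = 1 − 0.30 = 0.70
  ¬s ∧ ¬p = min(a, b) on (0.22, 0.70) = 0.22
  (¬s ∧ ¬p) ∧ p = min(a, b) on (0.22, 0.30) = 0.22
  → value = 0.2200
Under bounded:
  ¬s = 1 − 0.78 = 0.22
  ¬p = 1 − 0.30 = 0.70
  ¬s ∧ ¬p = max(0, a+b−1) on (0.22, 0.70) = 0.00
  (¬s ∧ ¬p) ∧ p = max(0, a+b−1) on (0.00, 0.30) = 0.00
  → value = 0.0000
|0.2200 − 0.0000| = 0.220

0.220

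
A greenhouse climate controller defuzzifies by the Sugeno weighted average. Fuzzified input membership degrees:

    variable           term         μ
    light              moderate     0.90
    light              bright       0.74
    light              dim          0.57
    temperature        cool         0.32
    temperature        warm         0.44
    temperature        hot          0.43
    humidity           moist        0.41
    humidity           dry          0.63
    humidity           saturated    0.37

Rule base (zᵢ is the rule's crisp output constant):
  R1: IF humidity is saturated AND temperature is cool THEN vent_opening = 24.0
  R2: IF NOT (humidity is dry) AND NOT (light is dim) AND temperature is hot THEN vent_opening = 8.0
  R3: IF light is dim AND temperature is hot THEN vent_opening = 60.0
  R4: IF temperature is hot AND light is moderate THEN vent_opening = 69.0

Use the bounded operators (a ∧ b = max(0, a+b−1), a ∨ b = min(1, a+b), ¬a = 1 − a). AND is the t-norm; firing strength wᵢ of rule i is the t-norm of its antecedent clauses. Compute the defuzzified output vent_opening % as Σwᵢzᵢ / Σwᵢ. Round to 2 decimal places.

R1 (z=24.0): saturated=0.37, cool=0.32; AND[max(0, a+b−1)] → w = 0.00
R2 (z=8.0): ¬dry=1−0.63=0.37, ¬dim=1−0.57=0.43, hot=0.43; AND[max(0, a+b−1)] → w = 0.00
R3 (z=60.0): dim=0.57, hot=0.43; AND[max(0, a+b−1)] → w = 0.00
R4 (z=69.0): hot=0.43, moderate=0.90; AND[max(0, a+b−1)] → w = 0.33
Weighted average = (0.00·24.0 + 0.00·8.0 + 0.00·60.0 + 0.33·69.0) / (0.00 + 0.00 + 0.00 + 0.33)
  = 22.7700 / 0.3300 = 69.00

69.00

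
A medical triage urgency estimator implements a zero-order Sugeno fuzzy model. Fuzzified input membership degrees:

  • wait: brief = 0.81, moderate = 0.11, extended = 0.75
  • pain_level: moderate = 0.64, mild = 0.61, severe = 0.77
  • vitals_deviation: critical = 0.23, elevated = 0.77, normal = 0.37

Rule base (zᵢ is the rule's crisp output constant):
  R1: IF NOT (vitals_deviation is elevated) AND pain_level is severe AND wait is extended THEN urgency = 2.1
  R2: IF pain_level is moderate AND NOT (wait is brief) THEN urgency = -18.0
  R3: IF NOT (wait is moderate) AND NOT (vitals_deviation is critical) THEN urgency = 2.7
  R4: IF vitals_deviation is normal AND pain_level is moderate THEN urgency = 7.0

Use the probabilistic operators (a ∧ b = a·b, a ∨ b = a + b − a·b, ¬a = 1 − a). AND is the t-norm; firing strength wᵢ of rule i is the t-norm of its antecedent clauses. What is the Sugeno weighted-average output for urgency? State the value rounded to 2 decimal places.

1.36

R1 (z=2.1): ¬elevated=1−0.77=0.23, severe=0.77, extended=0.75; AND[a·b] → w = 0.1328
R2 (z=-18.0): moderate=0.64, ¬brief=1−0.81=0.19; AND[a·b] → w = 0.1216
R3 (z=2.7): ¬moderate=1−0.11=0.89, ¬critical=1−0.23=0.77; AND[a·b] → w = 0.6853
R4 (z=7.0): normal=0.37, moderate=0.64; AND[a·b] → w = 0.2368
Weighted average = (0.1328·2.1 + 0.1216·-18.0 + 0.6853·2.7 + 0.2368·7.0) / (0.1328 + 0.1216 + 0.6853 + 0.2368)
  = 1.5980 / 1.1765 = 1.36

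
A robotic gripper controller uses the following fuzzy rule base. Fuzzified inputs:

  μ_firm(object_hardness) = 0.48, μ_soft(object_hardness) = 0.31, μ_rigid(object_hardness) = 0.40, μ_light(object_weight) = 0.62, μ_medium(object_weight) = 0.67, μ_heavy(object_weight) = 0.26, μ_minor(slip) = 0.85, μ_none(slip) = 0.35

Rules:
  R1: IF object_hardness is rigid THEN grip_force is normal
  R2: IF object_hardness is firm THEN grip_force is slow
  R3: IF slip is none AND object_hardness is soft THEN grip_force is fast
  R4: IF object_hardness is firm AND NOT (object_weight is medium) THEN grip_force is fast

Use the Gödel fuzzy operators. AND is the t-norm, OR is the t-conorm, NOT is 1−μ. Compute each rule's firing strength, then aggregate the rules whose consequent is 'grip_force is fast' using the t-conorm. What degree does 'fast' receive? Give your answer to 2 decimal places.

0.33

R1: rigid=0.40 → w = 0.40
R2: firm=0.48 → w = 0.48
R3: none=0.35, soft=0.31; AND[min(a, b)] → w = 0.31
R4: firm=0.48, ¬medium=1−0.67=0.33; AND[min(a, b)] → w = 0.33
Rules with consequent 'fast': {R3, R4} → strengths 0.31, 0.33
Aggregate via t-conorm [max(a, b)]: 0.33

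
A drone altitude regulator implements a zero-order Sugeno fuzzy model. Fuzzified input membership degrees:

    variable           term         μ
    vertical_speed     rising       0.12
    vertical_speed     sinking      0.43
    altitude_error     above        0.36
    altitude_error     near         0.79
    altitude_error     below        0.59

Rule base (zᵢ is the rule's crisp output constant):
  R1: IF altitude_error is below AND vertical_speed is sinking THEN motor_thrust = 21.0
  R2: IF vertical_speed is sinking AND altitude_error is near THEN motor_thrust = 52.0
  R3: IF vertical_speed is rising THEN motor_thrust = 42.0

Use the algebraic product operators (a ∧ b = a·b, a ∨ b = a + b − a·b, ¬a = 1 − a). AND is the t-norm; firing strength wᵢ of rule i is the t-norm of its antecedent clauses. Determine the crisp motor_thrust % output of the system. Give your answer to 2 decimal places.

R1 (z=21.0): below=0.59, sinking=0.43; AND[a·b] → w = 0.2537
R2 (z=52.0): sinking=0.43, near=0.79; AND[a·b] → w = 0.3397
R3 (z=42.0): rising=0.12 → w = 0.1200
Weighted average = (0.2537·21.0 + 0.3397·52.0 + 0.1200·42.0) / (0.2537 + 0.3397 + 0.1200)
  = 28.0321 / 0.7134 = 39.29

39.29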